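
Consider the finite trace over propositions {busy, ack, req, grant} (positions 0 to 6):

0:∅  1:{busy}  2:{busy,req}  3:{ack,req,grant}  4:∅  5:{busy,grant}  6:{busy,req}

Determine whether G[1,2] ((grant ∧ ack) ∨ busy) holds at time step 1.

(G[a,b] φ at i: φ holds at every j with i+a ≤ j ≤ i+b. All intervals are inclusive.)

Holds

Check ((grant ∧ ack) ∨ busy) at every j in [2,3]:
  j=2: true
  j=3: true
All positions satisfy it → formula holds.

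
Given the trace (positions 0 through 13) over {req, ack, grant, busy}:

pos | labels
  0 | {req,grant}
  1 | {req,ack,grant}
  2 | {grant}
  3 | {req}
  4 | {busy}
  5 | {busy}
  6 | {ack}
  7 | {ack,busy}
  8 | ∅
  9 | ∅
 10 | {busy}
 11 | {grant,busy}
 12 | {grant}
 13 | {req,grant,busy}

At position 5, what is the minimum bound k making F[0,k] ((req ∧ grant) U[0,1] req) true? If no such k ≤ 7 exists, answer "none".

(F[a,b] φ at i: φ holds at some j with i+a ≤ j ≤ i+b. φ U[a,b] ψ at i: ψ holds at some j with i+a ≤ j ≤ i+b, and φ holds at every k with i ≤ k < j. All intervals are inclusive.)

Scan j = 5,6,… for ((req ∧ grant) U[0,1] req):
  j=5: fails
  j=6: fails
  j=7: fails
  j=8: fails
  j=9: fails
  j=10: fails
  j=11: fails
  j=12: fails
No j in [5,12] satisfies it → none.

none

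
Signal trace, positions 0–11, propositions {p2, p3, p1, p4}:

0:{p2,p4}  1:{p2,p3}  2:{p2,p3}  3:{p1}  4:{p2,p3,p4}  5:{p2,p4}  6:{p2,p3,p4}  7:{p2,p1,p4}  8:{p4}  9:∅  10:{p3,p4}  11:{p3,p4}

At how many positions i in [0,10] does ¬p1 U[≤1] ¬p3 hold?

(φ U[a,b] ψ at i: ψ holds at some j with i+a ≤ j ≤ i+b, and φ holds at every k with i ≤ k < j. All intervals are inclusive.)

Evaluate at each i in [0,10]:
  i=0: ✓ (rhs at j=0)
  i=1: ✗ (no rhs in [1,2])
  i=2: ✓ (rhs at j=3; lhs holds on [2,2])
  i=3: ✓ (rhs at j=3)
  i=4: ✓ (rhs at j=5; lhs holds on [4,4])
  i=5: ✓ (rhs at j=5)
  i=6: ✓ (rhs at j=7; lhs holds on [6,6])
  i=7: ✓ (rhs at j=7)
  i=8: ✓ (rhs at j=8)
  i=9: ✓ (rhs at j=9)
  i=10: ✗ (no rhs in [10,11])
Positions where it holds: {0, 2, 3, 4, 5, 6, 7, 8, 9} → 9.

9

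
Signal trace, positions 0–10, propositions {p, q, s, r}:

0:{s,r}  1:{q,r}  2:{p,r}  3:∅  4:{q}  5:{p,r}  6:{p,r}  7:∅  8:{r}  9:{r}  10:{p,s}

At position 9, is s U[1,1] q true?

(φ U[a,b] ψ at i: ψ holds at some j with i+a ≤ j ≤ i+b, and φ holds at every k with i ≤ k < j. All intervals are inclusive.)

No

Need some j in [10,10] with q, and s at every k in [9,j-1].
  j=10: q false.
No j in the window works → until fails.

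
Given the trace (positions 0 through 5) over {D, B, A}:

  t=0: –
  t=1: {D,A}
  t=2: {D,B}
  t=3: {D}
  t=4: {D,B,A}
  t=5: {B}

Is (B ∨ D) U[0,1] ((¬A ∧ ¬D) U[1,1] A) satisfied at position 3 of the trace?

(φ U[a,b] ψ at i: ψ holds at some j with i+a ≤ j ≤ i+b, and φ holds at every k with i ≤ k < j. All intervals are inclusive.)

False

Need some j in [3,4] with ((¬A ∧ ¬D) U[1,1] A), and (B ∨ D) at every k in [3,j-1].
  j=3: ((¬A ∧ ¬D) U[1,1] A) — fails.
  j=4: ((¬A ∧ ¬D) U[1,1] A) — fails.
No j in the window works → until fails.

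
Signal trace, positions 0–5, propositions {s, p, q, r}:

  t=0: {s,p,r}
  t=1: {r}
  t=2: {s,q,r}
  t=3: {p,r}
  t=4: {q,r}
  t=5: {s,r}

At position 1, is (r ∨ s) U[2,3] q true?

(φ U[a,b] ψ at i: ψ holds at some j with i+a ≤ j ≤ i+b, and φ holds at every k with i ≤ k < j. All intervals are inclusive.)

Need some j in [3,4] with q, and (r ∨ s) at every k in [1,j-1].
  j=3: q false.
  j=4: q holds; (r ∨ s) holds at every k in [1,3] → satisfied.

True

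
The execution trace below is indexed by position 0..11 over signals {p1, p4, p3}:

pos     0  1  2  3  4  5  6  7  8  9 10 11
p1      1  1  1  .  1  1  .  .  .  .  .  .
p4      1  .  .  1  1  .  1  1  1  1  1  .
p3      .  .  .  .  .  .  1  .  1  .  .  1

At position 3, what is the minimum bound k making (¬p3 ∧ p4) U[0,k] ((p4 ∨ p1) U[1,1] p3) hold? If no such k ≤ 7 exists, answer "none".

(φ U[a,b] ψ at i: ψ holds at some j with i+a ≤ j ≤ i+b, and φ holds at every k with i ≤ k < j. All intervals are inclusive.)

2

Need earliest j ≥ 3 with ((p4 ∨ p1) U[1,1] p3), and (¬p3 ∧ p4) at every k in [3,j-1].
  j=3: rhs fails.
  j=4: rhs fails.
  j=5: rhs holds; lhs holds on [3,4]. k = 2.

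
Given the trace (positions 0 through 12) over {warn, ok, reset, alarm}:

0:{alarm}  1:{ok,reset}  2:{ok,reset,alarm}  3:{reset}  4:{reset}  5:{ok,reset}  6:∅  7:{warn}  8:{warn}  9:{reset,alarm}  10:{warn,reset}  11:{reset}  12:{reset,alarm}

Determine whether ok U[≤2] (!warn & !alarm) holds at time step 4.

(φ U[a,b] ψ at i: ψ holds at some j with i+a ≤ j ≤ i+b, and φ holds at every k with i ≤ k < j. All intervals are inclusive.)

Need some j in [4,6] with (!warn & !alarm), and ok at every k in [4,j-1].
  j=4: (!warn & !alarm) holds; no prefix to check → satisfied.

Holds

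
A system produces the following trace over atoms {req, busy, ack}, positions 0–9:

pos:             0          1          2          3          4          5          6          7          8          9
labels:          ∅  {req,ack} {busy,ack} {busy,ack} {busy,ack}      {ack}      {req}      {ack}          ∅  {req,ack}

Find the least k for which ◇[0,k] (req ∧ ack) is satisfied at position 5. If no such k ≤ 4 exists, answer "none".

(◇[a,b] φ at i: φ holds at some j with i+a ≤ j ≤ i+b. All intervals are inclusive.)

Scan j = 5,6,… for (req ∧ ack):
  j=5: fails
  j=6: fails
  j=7: fails
  j=8: fails
  j=9: holds
First hit at j=9, so smallest k = 9-5 = 4.

4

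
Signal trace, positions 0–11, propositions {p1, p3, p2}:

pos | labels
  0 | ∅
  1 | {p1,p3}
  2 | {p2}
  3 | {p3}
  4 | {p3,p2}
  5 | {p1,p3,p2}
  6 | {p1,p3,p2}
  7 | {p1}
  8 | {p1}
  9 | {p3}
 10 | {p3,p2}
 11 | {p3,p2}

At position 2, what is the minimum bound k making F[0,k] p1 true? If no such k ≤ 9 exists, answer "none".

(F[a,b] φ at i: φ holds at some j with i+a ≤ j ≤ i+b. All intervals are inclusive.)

Scan j = 2,3,… for p1:
  j=2: fails
  j=3: fails
  j=4: fails
  j=5: holds
First hit at j=5, so smallest k = 5-2 = 3.

3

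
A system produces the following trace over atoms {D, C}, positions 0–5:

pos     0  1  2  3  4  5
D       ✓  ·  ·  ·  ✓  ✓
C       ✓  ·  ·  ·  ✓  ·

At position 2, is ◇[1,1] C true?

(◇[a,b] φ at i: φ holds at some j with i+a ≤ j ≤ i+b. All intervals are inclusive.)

No

Check C at each j in [3,3]:
  j=3: false
No position in the window satisfies it → formula fails.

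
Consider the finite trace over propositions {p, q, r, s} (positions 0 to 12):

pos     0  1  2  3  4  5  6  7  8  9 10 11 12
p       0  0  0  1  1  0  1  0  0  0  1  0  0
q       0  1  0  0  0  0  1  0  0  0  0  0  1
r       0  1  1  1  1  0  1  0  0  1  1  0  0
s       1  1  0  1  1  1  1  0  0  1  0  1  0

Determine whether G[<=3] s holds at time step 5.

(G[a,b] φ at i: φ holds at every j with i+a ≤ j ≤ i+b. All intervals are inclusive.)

False

Check s at every j in [5,8]:
  j=5: true
  j=6: true
  j=7: false
  j=8: false
Fails at j=7 → formula fails.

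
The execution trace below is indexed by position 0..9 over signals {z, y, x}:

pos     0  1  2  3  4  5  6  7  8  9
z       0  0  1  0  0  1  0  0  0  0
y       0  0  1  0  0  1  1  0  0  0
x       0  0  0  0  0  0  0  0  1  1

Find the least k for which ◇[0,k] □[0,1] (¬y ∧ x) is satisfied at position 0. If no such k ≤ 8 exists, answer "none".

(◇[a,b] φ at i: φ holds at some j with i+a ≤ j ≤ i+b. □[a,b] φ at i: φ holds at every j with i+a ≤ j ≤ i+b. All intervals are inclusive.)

Scan j = 0,1,… for □[0,1] (¬y ∧ x):
  j=0: fails
  j=1: fails
  j=2: fails
  j=3: fails
  j=4: fails
  j=5: fails
  j=6: fails
  j=7: fails
  j=8: holds
First hit at j=8, so smallest k = 8-0 = 8.

8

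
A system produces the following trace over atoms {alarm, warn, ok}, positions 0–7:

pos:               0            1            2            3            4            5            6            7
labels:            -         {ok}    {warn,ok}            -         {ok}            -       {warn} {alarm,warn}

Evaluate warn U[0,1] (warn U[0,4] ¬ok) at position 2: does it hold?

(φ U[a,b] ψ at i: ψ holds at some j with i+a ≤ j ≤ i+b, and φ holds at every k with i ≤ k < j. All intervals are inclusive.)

Yes

Need some j in [2,3] with (warn U[0,4] ¬ok), and warn at every k in [2,j-1].
  j=2: (warn U[0,4] ¬ok) holds; no prefix to check → satisfied.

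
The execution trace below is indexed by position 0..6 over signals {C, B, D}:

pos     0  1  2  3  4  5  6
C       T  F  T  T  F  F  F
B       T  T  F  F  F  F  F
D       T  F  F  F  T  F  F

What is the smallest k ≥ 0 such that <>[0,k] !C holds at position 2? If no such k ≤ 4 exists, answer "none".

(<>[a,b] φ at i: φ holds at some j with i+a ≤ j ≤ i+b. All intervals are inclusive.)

Scan j = 2,3,… for !C:
  j=2: fails
  j=3: fails
  j=4: holds
First hit at j=4, so smallest k = 4-2 = 2.

2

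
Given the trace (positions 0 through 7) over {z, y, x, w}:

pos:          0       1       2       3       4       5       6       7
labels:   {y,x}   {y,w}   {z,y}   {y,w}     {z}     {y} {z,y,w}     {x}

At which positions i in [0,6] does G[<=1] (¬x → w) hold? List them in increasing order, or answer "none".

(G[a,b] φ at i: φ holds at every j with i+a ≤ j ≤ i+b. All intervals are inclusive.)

0, 6

Evaluate at each i in [0,6]:
  i=0: ✓ (all of [0,1])
  i=1: ✗ (fails at j=2)
  i=2: ✗ (fails at j=2)
  i=3: ✗ (fails at j=4)
  i=4: ✗ (fails at j=4)
  i=5: ✗ (fails at j=5)
  i=6: ✓ (all of [6,7])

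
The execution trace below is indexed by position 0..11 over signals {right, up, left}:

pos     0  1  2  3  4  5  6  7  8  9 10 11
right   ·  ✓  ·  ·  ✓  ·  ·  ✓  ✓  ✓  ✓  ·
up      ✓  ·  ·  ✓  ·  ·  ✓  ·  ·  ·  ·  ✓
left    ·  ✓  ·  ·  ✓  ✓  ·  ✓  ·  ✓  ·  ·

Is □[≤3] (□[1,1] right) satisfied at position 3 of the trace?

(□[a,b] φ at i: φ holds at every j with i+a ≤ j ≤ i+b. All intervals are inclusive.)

False

Check □[1,1] right at every j in [3,6]:
  j=3: holds on [4,4]
  j=4: fails at 5
  j=5: fails at 6
  j=6: holds on [7,7]
Fails at j=4 → formula fails.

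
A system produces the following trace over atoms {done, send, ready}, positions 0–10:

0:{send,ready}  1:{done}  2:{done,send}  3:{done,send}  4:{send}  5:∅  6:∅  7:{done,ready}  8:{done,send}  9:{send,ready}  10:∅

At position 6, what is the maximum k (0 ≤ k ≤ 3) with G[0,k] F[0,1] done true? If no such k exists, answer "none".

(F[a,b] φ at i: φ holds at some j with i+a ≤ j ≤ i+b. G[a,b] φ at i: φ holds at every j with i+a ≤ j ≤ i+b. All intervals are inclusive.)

F[0,1] done must hold from j=6 onward; find where it first fails.
  j=6: holds
  j=7: holds
  j=8: holds
  j=9: fails
Holds on [6,8], so largest k = 2.

2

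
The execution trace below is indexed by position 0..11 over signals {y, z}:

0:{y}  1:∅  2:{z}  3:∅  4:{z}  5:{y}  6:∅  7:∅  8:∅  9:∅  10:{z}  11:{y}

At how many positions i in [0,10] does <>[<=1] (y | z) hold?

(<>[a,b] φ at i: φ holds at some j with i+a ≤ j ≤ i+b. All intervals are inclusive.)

8

Evaluate at each i in [0,10]:
  i=0: ✓ (witness j=0)
  i=1: ✓ (witness j=2)
  i=2: ✓ (witness j=2)
  i=3: ✓ (witness j=4)
  i=4: ✓ (witness j=4)
  i=5: ✓ (witness j=5)
  i=6: ✗ (none in [6,7])
  i=7: ✗ (none in [7,8])
  i=8: ✗ (none in [8,9])
  i=9: ✓ (witness j=10)
  i=10: ✓ (witness j=10)
Positions where it holds: {0, 1, 2, 3, 4, 5, 9, 10} → 8.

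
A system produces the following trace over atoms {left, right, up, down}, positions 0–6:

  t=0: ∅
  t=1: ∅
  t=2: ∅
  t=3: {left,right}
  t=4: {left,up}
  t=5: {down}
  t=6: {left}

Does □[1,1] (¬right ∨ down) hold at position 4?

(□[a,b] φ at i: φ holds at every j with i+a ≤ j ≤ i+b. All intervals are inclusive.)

True

Check (¬right ∨ down) at every j in [5,5]:
  j=5: true
All positions satisfy it → formula holds.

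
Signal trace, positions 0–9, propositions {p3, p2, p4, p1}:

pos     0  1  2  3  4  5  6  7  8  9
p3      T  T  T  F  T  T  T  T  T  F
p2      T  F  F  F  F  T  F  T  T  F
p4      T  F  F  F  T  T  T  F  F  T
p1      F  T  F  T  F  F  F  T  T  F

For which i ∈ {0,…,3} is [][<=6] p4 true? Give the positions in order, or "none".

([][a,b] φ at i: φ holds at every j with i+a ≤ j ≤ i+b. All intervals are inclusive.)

Evaluate at each i in [0,3]:
  i=0: ✗ (fails at j=1)
  i=1: ✗ (fails at j=1)
  i=2: ✗ (fails at j=2)
  i=3: ✗ (fails at j=3)

none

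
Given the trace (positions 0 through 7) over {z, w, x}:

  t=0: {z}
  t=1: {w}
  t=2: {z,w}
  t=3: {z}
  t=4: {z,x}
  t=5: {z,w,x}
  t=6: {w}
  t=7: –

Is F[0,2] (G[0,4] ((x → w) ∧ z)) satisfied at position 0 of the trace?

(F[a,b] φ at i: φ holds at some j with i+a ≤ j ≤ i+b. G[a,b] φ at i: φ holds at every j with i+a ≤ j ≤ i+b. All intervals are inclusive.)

Check G[0,4] ((x → w) ∧ z) at each j in [0,2]:
  j=0: fails at 1
  j=1: fails at 1
  j=2: fails at 4
No position in the window satisfies it → formula fails.

Does not hold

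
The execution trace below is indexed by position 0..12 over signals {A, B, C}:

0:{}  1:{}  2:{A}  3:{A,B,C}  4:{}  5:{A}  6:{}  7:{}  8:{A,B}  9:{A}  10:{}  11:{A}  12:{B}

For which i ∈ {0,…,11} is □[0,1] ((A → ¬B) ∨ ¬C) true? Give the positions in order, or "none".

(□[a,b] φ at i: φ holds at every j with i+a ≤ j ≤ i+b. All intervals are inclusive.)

0, 1, 4, 5, 6, 7, 8, 9, 10, 11

Evaluate at each i in [0,11]:
  i=0: ✓ (all of [0,1])
  i=1: ✓ (all of [1,2])
  i=2: ✗ (fails at j=3)
  i=3: ✗ (fails at j=3)
  i=4: ✓ (all of [4,5])
  i=5: ✓ (all of [5,6])
  i=6: ✓ (all of [6,7])
  i=7: ✓ (all of [7,8])
  i=8: ✓ (all of [8,9])
  i=9: ✓ (all of [9,10])
  i=10: ✓ (all of [10,11])
  i=11: ✓ (all of [11,12])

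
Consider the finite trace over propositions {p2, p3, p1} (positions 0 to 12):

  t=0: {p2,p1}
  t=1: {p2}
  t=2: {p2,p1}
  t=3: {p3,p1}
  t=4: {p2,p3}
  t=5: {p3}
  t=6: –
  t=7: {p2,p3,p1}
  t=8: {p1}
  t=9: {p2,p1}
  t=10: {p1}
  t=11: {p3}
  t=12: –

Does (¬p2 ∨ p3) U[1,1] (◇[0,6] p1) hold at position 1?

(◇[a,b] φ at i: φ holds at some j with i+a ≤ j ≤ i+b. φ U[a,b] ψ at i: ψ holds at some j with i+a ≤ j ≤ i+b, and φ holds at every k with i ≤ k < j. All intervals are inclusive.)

False

Need some j in [2,2] with ◇[0,6] p1, and (¬p2 ∨ p3) at every k in [1,j-1].
  j=2: ◇[0,6] p1 holds, but (¬p2 ∨ p3) fails at k=1 → not this j.
No j in the window works → until fails.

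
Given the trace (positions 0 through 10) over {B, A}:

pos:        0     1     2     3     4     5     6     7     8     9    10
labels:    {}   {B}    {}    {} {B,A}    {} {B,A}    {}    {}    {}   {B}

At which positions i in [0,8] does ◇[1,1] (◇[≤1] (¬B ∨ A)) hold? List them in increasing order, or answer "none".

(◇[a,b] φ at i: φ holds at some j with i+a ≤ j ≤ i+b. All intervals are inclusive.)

Evaluate at each i in [0,8]:
  i=0: ✓ (witness j=1)
  i=1: ✓ (witness j=2)
  i=2: ✓ (witness j=3)
  i=3: ✓ (witness j=4)
  i=4: ✓ (witness j=5)
  i=5: ✓ (witness j=6)
  i=6: ✓ (witness j=7)
  i=7: ✓ (witness j=8)
  i=8: ✓ (witness j=9)

0, 1, 2, 3, 4, 5, 6, 7, 8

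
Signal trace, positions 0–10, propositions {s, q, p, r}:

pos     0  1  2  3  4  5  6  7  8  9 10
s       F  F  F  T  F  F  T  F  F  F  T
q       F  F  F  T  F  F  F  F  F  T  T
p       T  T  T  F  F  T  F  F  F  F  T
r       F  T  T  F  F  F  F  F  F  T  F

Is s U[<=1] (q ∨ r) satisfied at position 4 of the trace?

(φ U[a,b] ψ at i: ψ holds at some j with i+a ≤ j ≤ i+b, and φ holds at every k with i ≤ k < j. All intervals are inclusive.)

Need some j in [4,5] with (q ∨ r), and s at every k in [4,j-1].
  j=4: (q ∨ r) false.
  j=5: (q ∨ r) false.
No j in the window works → until fails.

False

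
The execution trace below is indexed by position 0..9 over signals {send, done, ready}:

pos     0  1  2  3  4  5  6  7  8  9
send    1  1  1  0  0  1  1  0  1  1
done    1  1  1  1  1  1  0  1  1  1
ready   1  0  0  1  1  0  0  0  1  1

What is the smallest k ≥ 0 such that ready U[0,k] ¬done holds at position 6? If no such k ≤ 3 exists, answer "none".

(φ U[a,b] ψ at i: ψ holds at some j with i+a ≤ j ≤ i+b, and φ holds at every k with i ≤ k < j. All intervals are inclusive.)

Need earliest j ≥ 6 with ¬done, and ready at every k in [6,j-1].
  j=6: rhs holds (empty prefix). k = 0.

0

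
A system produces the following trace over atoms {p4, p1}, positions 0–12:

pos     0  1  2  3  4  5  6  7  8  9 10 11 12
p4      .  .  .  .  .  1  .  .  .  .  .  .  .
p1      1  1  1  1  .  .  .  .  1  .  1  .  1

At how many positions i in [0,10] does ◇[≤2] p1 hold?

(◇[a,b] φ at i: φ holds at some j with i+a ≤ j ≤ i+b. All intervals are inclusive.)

9

Evaluate at each i in [0,10]:
  i=0: ✓ (witness j=0)
  i=1: ✓ (witness j=1)
  i=2: ✓ (witness j=2)
  i=3: ✓ (witness j=3)
  i=4: ✗ (none in [4,6])
  i=5: ✗ (none in [5,7])
  i=6: ✓ (witness j=8)
  i=7: ✓ (witness j=8)
  i=8: ✓ (witness j=8)
  i=9: ✓ (witness j=10)
  i=10: ✓ (witness j=10)
Positions where it holds: {0, 1, 2, 3, 6, 7, 8, 9, 10} → 9.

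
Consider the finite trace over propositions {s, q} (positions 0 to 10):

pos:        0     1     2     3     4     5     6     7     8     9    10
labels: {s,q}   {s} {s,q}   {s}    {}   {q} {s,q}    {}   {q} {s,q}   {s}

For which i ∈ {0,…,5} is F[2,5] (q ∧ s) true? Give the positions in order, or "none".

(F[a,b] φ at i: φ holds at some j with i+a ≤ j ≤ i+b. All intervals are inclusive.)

Evaluate at each i in [0,5]:
  i=0: ✓ (witness j=2)
  i=1: ✓ (witness j=6)
  i=2: ✓ (witness j=6)
  i=3: ✓ (witness j=6)
  i=4: ✓ (witness j=6)
  i=5: ✓ (witness j=9)

0, 1, 2, 3, 4, 5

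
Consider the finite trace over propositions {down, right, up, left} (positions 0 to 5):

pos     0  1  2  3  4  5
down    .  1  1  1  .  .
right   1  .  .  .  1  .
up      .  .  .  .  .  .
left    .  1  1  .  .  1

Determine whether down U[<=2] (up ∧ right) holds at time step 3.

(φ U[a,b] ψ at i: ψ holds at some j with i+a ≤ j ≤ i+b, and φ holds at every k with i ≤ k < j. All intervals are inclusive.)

Does not hold

Need some j in [3,5] with (up ∧ right), and down at every k in [3,j-1].
  j=3: (up ∧ right) false.
  j=4: (up ∧ right) false.
  j=5: (up ∧ right) false.
No j in the window works → until fails.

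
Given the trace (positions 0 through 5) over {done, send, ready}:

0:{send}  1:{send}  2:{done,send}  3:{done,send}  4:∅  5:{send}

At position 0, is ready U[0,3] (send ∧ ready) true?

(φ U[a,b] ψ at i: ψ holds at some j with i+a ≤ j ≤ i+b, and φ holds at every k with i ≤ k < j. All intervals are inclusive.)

Need some j in [0,3] with (send ∧ ready), and ready at every k in [0,j-1].
  j=0: (send ∧ ready) false.
  j=1: (send ∧ ready) false.
  j=2: (send ∧ ready) false.
  j=3: (send ∧ ready) false.
No j in the window works → until fails.

Does not hold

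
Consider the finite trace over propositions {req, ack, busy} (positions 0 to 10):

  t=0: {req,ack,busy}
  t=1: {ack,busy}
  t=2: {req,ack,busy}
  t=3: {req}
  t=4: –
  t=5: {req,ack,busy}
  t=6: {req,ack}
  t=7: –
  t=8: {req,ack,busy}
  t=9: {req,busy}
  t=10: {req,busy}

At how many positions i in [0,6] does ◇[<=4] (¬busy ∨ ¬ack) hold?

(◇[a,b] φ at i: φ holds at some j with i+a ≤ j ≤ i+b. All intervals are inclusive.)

7

Evaluate at each i in [0,6]:
  i=0: ✓ (witness j=3)
  i=1: ✓ (witness j=3)
  i=2: ✓ (witness j=3)
  i=3: ✓ (witness j=3)
  i=4: ✓ (witness j=4)
  i=5: ✓ (witness j=6)
  i=6: ✓ (witness j=6)
Positions where it holds: {0, 1, 2, 3, 4, 5, 6} → 7.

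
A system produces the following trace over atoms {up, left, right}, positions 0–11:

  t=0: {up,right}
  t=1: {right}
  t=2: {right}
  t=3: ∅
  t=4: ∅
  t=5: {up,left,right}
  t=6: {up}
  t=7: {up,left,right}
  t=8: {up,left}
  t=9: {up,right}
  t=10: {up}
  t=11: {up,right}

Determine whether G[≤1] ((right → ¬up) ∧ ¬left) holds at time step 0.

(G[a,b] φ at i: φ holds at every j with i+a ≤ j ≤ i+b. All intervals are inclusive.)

Check ((right → ¬up) ∧ ¬left) at every j in [0,1]:
  j=0: false
  j=1: true
Fails at j=0 → formula fails.

No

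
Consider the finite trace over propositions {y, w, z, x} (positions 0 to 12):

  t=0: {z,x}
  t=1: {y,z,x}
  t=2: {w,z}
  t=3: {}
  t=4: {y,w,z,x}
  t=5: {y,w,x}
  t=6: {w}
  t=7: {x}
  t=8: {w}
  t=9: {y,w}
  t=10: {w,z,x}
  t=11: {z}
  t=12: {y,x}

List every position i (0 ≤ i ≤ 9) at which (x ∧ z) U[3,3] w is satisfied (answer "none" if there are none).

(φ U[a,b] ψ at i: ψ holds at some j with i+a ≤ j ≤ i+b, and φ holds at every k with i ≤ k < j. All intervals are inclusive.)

none

Evaluate at each i in [0,9]:
  i=0: ✗ (no rhs in [3,3])
  i=1: ✗ (lhs fails at k=2 before rhs at j=4)
  i=2: ✗ (lhs fails at k=2 before rhs at j=5)
  i=3: ✗ (lhs fails at k=3 before rhs at j=6)
  i=4: ✗ (no rhs in [7,7])
  i=5: ✗ (lhs fails at k=5 before rhs at j=8)
  i=6: ✗ (lhs fails at k=6 before rhs at j=9)
  i=7: ✗ (lhs fails at k=7 before rhs at j=10)
  i=8: ✗ (no rhs in [11,11])
  i=9: ✗ (no rhs in [12,12])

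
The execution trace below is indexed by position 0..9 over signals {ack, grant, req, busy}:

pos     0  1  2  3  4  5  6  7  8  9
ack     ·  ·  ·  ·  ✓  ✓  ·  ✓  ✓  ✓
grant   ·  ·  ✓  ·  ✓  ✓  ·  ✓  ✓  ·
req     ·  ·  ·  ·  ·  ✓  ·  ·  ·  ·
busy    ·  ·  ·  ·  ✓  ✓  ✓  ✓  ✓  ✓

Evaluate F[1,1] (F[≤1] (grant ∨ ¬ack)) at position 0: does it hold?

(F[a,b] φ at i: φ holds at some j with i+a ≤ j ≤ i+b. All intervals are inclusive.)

Check F[≤1] (grant ∨ ¬ack) at each j in [1,1]:
  j=1: holds (witness at 1)
Found at j=1 → formula holds.

Yes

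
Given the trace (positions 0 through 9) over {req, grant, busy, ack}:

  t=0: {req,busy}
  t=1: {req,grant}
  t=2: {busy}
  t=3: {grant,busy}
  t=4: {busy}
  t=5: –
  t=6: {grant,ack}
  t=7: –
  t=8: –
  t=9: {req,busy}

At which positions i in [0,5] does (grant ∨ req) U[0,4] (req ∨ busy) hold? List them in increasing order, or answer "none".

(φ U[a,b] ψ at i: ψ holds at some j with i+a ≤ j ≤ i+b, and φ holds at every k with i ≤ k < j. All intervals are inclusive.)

Evaluate at each i in [0,5]:
  i=0: ✓ (rhs at j=0)
  i=1: ✓ (rhs at j=1)
  i=2: ✓ (rhs at j=2)
  i=3: ✓ (rhs at j=3)
  i=4: ✓ (rhs at j=4)
  i=5: ✗ (lhs fails at k=5 before rhs at j=9)

0, 1, 2, 3, 4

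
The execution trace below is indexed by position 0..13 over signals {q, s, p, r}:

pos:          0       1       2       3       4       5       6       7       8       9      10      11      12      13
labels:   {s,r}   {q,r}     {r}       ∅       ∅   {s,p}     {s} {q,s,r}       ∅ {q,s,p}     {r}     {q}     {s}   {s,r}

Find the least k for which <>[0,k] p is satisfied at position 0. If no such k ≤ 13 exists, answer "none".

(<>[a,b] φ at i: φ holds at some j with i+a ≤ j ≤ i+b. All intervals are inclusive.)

5

Scan j = 0,1,… for p:
  j=0: fails
  j=1: fails
  j=2: fails
  j=3: fails
  j=4: fails
  j=5: holds
First hit at j=5, so smallest k = 5-0 = 5.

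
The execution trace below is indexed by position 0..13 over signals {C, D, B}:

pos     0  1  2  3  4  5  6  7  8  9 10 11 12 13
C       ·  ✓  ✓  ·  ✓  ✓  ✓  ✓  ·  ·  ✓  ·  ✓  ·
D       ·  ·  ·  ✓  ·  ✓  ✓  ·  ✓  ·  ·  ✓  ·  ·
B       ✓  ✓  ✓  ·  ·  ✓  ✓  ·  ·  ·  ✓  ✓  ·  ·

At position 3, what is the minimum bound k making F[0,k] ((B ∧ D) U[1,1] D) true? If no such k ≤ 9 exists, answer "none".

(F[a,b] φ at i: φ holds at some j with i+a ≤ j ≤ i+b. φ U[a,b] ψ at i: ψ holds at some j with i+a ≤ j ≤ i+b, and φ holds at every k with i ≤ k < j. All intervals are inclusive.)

Scan j = 3,4,… for ((B ∧ D) U[1,1] D):
  j=3: fails
  j=4: fails
  j=5: holds
First hit at j=5, so smallest k = 5-3 = 2.

2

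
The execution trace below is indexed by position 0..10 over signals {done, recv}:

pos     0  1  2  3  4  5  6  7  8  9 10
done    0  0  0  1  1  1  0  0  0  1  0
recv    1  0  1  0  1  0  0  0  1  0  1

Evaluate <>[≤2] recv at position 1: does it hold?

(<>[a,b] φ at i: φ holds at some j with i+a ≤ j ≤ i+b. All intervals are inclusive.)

Holds

Check recv at each j in [1,3]:
  j=1: false
  j=2: true
  j=3: false
Found at j=2 → formula holds.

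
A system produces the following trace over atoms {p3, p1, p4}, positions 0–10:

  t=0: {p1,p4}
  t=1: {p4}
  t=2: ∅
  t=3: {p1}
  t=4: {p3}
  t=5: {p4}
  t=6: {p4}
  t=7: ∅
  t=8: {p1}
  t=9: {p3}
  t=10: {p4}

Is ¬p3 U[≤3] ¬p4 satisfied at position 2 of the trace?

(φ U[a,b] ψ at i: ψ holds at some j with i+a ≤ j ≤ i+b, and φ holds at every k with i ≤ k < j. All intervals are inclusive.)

Yes

Need some j in [2,5] with ¬p4, and ¬p3 at every k in [2,j-1].
  j=2: ¬p4 holds; no prefix to check → satisfied.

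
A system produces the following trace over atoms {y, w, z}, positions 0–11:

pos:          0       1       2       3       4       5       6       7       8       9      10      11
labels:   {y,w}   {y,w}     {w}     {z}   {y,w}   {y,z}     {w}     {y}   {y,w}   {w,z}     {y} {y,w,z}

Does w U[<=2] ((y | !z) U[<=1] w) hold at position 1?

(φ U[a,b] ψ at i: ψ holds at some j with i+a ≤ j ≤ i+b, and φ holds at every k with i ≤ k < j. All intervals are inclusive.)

Yes

Need some j in [1,3] with ((y | !z) U[<=1] w), and w at every k in [1,j-1].
  j=1: ((y | !z) U[<=1] w) holds; no prefix to check → satisfied.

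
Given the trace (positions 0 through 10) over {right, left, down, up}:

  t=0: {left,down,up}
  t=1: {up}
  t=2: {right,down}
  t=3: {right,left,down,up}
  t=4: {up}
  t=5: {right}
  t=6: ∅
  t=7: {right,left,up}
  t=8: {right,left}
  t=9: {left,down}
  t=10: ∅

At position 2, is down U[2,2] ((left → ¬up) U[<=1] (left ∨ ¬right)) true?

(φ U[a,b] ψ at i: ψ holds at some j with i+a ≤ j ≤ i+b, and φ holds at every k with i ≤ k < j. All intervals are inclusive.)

True

Need some j in [4,4] with ((left → ¬up) U[<=1] (left ∨ ¬right)), and down at every k in [2,j-1].
  j=4: ((left → ¬up) U[<=1] (left ∨ ¬right)) holds; down holds at every k in [2,3] → satisfied.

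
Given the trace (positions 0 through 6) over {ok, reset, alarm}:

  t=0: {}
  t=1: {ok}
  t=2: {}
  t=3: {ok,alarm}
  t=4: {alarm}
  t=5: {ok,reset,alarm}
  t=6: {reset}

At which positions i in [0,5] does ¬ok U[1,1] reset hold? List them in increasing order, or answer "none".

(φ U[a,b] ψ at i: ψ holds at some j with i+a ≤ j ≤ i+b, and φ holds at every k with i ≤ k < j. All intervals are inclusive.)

Evaluate at each i in [0,5]:
  i=0: ✗ (no rhs in [1,1])
  i=1: ✗ (no rhs in [2,2])
  i=2: ✗ (no rhs in [3,3])
  i=3: ✗ (no rhs in [4,4])
  i=4: ✓ (rhs at j=5; lhs holds on [4,4])
  i=5: ✗ (lhs fails at k=5 before rhs at j=6)

4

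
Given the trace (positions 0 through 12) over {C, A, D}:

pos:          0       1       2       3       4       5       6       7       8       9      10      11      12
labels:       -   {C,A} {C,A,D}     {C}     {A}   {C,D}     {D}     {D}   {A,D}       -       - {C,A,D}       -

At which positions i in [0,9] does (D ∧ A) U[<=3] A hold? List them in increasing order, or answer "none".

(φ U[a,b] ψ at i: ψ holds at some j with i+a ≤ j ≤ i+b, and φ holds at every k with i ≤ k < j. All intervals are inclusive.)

Evaluate at each i in [0,9]:
  i=0: ✗ (lhs fails at k=0 before rhs at j=1)
  i=1: ✓ (rhs at j=1)
  i=2: ✓ (rhs at j=2)
  i=3: ✗ (lhs fails at k=3 before rhs at j=4)
  i=4: ✓ (rhs at j=4)
  i=5: ✗ (lhs fails at k=5 before rhs at j=8)
  i=6: ✗ (lhs fails at k=6 before rhs at j=8)
  i=7: ✗ (lhs fails at k=7 before rhs at j=8)
  i=8: ✓ (rhs at j=8)
  i=9: ✗ (lhs fails at k=9 before rhs at j=11)

1, 2, 4, 8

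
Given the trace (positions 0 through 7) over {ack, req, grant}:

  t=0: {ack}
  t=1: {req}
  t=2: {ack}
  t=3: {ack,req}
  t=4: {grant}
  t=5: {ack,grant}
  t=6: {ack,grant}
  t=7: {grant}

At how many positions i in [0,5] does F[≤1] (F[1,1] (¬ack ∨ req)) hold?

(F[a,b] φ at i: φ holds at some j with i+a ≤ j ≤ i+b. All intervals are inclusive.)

5

Evaluate at each i in [0,5]:
  i=0: ✓ (witness j=0)
  i=1: ✓ (witness j=2)
  i=2: ✓ (witness j=2)
  i=3: ✓ (witness j=3)
  i=4: ✗ (none in [4,5])
  i=5: ✓ (witness j=6)
Positions where it holds: {0, 1, 2, 3, 5} → 5.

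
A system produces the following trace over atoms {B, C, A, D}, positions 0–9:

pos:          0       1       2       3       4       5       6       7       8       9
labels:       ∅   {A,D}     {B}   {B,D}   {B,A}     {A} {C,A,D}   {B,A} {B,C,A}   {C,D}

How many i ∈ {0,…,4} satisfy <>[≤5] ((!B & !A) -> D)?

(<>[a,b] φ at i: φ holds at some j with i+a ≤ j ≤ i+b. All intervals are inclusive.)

5

Evaluate at each i in [0,4]:
  i=0: ✓ (witness j=1)
  i=1: ✓ (witness j=1)
  i=2: ✓ (witness j=2)
  i=3: ✓ (witness j=3)
  i=4: ✓ (witness j=4)
Positions where it holds: {0, 1, 2, 3, 4} → 5.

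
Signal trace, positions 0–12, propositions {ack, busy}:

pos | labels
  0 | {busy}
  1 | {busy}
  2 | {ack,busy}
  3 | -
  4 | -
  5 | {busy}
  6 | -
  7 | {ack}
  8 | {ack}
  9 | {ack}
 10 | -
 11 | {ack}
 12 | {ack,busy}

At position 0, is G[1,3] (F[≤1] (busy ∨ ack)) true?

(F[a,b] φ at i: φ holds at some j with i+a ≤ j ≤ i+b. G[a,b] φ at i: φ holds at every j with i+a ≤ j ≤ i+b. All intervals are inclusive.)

Check F[≤1] (busy ∨ ack) at every j in [1,3]:
  j=1: holds (witness at 1)
  j=2: holds (witness at 2)
  j=3: fails (none in [3,4])
Fails at j=3 → formula fails.

Does not hold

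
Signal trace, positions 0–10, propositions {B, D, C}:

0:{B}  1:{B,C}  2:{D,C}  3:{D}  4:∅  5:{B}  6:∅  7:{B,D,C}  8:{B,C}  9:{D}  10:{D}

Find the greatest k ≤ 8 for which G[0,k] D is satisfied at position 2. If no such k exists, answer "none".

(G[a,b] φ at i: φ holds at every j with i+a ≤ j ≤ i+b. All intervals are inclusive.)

D must hold from j=2 onward; find where it first fails.
  j=2: holds
  j=3: holds
  j=4: fails
Holds on [2,3], so largest k = 1.

1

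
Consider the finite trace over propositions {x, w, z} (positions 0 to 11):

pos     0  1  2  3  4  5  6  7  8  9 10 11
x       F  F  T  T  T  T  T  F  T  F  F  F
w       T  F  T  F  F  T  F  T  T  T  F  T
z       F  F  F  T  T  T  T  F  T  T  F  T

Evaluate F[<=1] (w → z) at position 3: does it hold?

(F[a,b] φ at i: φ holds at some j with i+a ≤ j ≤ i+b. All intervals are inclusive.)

Check (w → z) at each j in [3,4]:
  j=3: true
  j=4: true
Found at j=3 → formula holds.

Yes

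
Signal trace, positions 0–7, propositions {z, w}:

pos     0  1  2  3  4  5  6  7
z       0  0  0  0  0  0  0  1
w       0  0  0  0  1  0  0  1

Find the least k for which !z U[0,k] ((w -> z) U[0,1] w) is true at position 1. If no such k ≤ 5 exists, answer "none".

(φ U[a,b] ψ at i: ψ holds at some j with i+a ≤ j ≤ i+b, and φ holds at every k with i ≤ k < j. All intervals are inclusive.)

2

Need earliest j ≥ 1 with ((w -> z) U[0,1] w), and !z at every k in [1,j-1].
  j=1: rhs fails.
  j=2: rhs fails.
  j=3: rhs holds; lhs holds on [1,2]. k = 2.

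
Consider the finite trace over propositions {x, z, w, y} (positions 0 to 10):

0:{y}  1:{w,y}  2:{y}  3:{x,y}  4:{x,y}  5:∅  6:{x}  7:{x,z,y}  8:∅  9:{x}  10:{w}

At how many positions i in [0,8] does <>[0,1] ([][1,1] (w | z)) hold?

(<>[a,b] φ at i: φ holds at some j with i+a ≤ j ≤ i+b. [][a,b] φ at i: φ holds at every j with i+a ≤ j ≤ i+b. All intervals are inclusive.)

Evaluate at each i in [0,8]:
  i=0: ✓ (witness j=0)
  i=1: ✗ (none in [1,2])
  i=2: ✗ (none in [2,3])
  i=3: ✗ (none in [3,4])
  i=4: ✗ (none in [4,5])
  i=5: ✓ (witness j=6)
  i=6: ✓ (witness j=6)
  i=7: ✗ (none in [7,8])
  i=8: ✓ (witness j=9)
Positions where it holds: {0, 5, 6, 8} → 4.

4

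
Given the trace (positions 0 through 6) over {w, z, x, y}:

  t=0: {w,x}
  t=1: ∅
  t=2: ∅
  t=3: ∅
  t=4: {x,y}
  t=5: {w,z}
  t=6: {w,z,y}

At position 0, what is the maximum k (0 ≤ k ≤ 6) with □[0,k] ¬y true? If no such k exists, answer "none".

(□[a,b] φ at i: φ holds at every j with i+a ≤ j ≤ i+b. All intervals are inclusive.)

3

¬y must hold from j=0 onward; find where it first fails.
  j=0: holds
  j=1: holds
  j=2: holds
  j=3: holds
  j=4: fails
Holds on [0,3], so largest k = 3.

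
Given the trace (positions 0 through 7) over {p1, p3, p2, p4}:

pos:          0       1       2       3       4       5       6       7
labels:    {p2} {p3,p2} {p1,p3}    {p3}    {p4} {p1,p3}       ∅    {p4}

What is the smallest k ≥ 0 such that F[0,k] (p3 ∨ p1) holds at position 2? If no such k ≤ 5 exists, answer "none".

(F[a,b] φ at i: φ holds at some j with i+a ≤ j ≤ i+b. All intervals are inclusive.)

0

Scan j = 2,3,… for (p3 ∨ p1):
  j=2: holds
First hit at j=2, so smallest k = 2-2 = 0.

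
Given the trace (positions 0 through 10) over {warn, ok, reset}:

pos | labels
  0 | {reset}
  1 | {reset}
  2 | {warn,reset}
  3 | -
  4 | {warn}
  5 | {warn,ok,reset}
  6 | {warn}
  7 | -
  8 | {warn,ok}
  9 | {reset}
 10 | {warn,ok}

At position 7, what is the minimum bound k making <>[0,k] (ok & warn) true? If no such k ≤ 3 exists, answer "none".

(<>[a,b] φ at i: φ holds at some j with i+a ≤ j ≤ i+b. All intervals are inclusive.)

Scan j = 7,8,… for (ok & warn):
  j=7: fails
  j=8: holds
First hit at j=8, so smallest k = 8-7 = 1.

1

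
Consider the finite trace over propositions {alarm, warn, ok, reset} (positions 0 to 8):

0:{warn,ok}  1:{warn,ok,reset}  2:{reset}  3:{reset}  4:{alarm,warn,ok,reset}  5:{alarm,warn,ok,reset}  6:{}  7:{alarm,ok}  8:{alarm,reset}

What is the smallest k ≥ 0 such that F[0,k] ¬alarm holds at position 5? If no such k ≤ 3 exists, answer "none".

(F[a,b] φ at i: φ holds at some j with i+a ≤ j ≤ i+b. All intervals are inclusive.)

1

Scan j = 5,6,… for ¬alarm:
  j=5: fails
  j=6: holds
First hit at j=6, so smallest k = 6-5 = 1.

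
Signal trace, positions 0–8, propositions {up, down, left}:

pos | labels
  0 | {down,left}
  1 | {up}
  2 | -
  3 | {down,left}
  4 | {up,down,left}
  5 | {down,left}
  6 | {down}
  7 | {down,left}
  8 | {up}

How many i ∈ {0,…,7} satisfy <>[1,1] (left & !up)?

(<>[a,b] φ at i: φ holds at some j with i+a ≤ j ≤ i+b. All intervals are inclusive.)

Evaluate at each i in [0,7]:
  i=0: ✗ (none in [1,1])
  i=1: ✗ (none in [2,2])
  i=2: ✓ (witness j=3)
  i=3: ✗ (none in [4,4])
  i=4: ✓ (witness j=5)
  i=5: ✗ (none in [6,6])
  i=6: ✓ (witness j=7)
  i=7: ✗ (none in [8,8])
Positions where it holds: {2, 4, 6} → 3.

3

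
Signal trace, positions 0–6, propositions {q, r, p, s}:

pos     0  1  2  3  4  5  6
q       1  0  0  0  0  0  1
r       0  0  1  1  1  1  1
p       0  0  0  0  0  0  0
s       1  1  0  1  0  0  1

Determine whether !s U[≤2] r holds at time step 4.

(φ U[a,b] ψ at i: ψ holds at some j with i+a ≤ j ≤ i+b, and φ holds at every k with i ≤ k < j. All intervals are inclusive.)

Need some j in [4,6] with r, and !s at every k in [4,j-1].
  j=4: r holds; no prefix to check → satisfied.

Yes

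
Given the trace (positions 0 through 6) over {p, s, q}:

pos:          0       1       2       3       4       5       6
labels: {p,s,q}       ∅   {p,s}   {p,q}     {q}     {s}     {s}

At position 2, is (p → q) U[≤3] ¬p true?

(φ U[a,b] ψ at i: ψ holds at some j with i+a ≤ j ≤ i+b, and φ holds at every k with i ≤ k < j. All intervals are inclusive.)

Need some j in [2,5] with ¬p, and (p → q) at every k in [2,j-1].
  j=2: ¬p false.
  j=3: ¬p false.
  j=4: ¬p holds, but (p → q) fails at k=2 → not this j.
  j=5: ¬p holds, but (p → q) fails at k=2 → not this j.
No j in the window works → until fails.

Does not hold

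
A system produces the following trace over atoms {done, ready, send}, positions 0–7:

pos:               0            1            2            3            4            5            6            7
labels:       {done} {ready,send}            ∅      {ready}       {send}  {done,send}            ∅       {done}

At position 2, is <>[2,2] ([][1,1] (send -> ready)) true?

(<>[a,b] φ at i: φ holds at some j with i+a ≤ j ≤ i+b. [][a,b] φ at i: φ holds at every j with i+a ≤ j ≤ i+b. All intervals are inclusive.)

False

Check [][1,1] (send -> ready) at each j in [4,4]:
  j=4: fails at 5
No position in the window satisfies it → formula fails.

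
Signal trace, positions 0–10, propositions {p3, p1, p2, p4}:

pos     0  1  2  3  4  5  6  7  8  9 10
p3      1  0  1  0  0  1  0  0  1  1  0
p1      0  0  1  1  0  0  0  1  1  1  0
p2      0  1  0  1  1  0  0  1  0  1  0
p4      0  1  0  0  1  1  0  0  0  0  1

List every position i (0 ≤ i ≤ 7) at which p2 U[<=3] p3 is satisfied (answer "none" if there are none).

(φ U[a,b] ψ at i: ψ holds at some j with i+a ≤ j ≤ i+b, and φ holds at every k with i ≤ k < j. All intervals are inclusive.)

0, 1, 2, 3, 4, 5, 7

Evaluate at each i in [0,7]:
  i=0: ✓ (rhs at j=0)
  i=1: ✓ (rhs at j=2; lhs holds on [1,1])
  i=2: ✓ (rhs at j=2)
  i=3: ✓ (rhs at j=5; lhs holds on [3,4])
  i=4: ✓ (rhs at j=5; lhs holds on [4,4])
  i=5: ✓ (rhs at j=5)
  i=6: ✗ (lhs fails at k=6 before rhs at j=8)
  i=7: ✓ (rhs at j=8; lhs holds on [7,7])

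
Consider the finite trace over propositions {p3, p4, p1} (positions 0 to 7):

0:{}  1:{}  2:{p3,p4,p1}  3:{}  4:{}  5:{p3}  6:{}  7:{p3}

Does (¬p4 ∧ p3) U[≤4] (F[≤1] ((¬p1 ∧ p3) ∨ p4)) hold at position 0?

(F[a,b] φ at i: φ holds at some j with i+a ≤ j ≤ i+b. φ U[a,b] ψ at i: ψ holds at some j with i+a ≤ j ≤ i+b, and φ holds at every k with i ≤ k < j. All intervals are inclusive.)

Need some j in [0,4] with F[≤1] ((¬p1 ∧ p3) ∨ p4), and (¬p4 ∧ p3) at every k in [0,j-1].
  j=0: F[≤1] ((¬p1 ∧ p3) ∨ p4) — fails (none in [0,1]).
  j=1: F[≤1] ((¬p1 ∧ p3) ∨ p4) holds, but (¬p4 ∧ p3) fails at k=0 → not this j.
  j=2: F[≤1] ((¬p1 ∧ p3) ∨ p4) holds, but (¬p4 ∧ p3) fails at k=0 → not this j.
  j=3: F[≤1] ((¬p1 ∧ p3) ∨ p4) — fails (none in [3,4]).
  j=4: F[≤1] ((¬p1 ∧ p3) ∨ p4) holds, but (¬p4 ∧ p3) fails at k=0 → not this j.
No j in the window works → until fails.

No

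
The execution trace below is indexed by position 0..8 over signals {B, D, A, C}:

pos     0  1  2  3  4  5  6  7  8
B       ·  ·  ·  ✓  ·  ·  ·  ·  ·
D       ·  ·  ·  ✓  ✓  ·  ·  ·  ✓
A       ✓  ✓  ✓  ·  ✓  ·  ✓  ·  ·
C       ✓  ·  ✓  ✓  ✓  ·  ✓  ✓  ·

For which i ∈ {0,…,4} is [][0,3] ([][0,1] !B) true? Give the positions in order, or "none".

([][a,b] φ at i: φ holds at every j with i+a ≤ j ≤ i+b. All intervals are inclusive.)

4

Evaluate at each i in [0,4]:
  i=0: ✗ (fails at j=2)
  i=1: ✗ (fails at j=2)
  i=2: ✗ (fails at j=2)
  i=3: ✗ (fails at j=3)
  i=4: ✓ (all of [4,7])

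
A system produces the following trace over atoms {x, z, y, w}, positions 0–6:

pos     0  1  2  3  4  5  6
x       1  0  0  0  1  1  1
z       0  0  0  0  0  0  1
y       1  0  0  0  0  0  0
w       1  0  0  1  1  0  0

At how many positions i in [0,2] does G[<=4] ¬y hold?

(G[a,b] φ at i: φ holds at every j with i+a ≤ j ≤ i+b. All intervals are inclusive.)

2

Evaluate at each i in [0,2]:
  i=0: ✗ (fails at j=0)
  i=1: ✓ (all of [1,5])
  i=2: ✓ (all of [2,6])
Positions where it holds: {1, 2} → 2.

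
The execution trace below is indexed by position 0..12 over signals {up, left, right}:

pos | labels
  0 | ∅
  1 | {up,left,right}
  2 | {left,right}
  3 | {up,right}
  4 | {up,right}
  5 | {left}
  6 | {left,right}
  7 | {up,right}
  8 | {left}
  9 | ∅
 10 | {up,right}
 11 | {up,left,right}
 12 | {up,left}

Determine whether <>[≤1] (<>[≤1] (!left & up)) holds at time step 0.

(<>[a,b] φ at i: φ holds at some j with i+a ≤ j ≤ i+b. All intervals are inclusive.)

False

Check <>[≤1] (!left & up) at each j in [0,1]:
  j=0: fails (none in [0,1])
  j=1: fails (none in [1,2])
No position in the window satisfies it → formula fails.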